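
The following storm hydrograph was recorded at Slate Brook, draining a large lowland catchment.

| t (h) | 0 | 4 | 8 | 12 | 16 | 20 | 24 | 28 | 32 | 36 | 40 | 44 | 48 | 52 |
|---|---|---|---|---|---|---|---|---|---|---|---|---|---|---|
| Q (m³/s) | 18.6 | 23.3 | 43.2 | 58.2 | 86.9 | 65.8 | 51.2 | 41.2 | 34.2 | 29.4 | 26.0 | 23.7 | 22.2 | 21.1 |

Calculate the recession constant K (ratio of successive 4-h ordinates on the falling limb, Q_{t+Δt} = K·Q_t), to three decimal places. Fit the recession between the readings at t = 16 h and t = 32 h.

Using the recession-limb readings at t = 16 h and t = 32 h: Q falls from 86.9 to 34.2 m³/s over 4 intervals.
K = (Q₂/Q₁)^(1/4) = (34.2/86.9)^(1/4) = 0.792.

K ≈ 0.792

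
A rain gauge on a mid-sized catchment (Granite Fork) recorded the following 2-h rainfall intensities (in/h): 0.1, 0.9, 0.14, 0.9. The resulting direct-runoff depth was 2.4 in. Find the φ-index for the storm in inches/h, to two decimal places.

φ ≈ 0.30 in/h

Only the 2 blocks with intensity above φ contribute runoff: 0.9, 0.9 in/h.
Σ(I−φ)·Δt = d  ⇒  (0.9+0.9 − 2φ)·2 = 2.4
φ = (1.800 − 2.4/2) / 2 = 0.30 in/h.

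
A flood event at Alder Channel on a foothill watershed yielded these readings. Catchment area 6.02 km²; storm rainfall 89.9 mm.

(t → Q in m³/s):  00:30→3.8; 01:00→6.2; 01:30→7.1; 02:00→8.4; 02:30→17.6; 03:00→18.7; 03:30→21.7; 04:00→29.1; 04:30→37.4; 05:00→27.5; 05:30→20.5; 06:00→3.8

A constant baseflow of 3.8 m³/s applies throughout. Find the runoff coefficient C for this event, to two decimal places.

C ≈ 0.52

ΣQ_DR = 156.2 m³/s; V = ΣQ_DR·Δt = 2.812 × 10^5 m³.
Runoff depth d = V / A = 46.70 mm.
C = d / P = 46.70 / 89.9 = 0.52.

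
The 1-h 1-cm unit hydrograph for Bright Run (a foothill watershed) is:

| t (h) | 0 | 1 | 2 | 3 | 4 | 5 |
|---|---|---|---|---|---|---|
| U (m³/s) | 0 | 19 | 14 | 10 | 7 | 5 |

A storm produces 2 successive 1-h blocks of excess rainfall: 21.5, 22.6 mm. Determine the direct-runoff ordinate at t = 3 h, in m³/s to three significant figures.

By discrete convolution, Q_j = Σ (P_i / 10 mm) · U_{j−i}.
At t = 3 h (j=3): Q = (21.5/10)·10 + (22.6/10)·14 = 53.1 m³/s.

Q ≈ 53.1 m³/s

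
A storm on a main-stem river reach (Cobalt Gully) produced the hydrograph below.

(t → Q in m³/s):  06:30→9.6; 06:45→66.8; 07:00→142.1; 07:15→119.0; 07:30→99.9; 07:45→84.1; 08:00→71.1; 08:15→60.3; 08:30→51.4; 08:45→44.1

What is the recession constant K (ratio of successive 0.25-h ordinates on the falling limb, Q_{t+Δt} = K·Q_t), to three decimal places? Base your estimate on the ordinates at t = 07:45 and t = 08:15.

K ≈ 0.847

Using the recession-limb readings at t = 07:45 and t = 08:15: Q falls from 84.1 to 60.3 m³/s over 2 intervals.
K = (Q₂/Q₁)^(1/2) = (60.3/84.1)^(1/2) = 0.847.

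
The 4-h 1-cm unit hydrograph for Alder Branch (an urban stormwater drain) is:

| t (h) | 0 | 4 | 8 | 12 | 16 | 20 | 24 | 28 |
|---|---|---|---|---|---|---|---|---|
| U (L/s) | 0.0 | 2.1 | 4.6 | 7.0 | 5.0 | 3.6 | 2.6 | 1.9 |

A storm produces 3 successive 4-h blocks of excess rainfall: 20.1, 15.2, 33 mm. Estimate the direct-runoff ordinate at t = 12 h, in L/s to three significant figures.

Q ≈ 28.0 L/s

By discrete convolution, Q_j = Σ (P_i / 10 mm) · U_{j−i}.
At t = 12 h (j=3): Q = (20.1/10)·7.0 + (15.2/10)·4.6 + (33/10)·2.1 = 28.0 L/s.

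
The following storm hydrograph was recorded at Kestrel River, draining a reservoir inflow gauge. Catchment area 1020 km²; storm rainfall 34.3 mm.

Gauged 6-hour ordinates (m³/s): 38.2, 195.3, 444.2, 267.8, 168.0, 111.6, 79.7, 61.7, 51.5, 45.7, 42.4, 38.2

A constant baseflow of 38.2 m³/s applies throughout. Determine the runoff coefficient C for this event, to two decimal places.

ΣQ_DR = 1086 m³/s; V = ΣQ_DR·Δt = 2.346 × 10^7 m³.
Runoff depth d = V / A = 23.00 mm.
C = d / P = 23.00 / 34.3 = 0.67.

C ≈ 0.67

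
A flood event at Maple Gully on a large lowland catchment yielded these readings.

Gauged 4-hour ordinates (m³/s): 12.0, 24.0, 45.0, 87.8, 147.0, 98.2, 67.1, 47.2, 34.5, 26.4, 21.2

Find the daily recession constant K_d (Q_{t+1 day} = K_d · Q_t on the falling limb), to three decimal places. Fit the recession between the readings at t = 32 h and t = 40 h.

K_d ≈ 0.232

Between t = 32 h and t = 40 h the flow falls from 34.5 to 21.2 m³/s over 2×4 h = 8 h.
Per-interval ratio K = (21.2/34.5)^(1/2) = 0.7839; K_d = K^(24/4) = 0.232.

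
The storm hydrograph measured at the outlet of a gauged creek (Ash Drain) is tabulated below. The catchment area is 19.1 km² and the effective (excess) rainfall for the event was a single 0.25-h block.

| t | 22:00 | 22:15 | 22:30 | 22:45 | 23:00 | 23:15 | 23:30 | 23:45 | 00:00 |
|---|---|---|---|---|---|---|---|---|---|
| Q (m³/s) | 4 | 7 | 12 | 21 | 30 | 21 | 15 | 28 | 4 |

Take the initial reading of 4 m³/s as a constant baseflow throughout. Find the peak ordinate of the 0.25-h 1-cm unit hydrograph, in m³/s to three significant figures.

U_p ≈ 52.1 m³/s

Direct runoff: 0.0, 3.0, 8.0, 17.0, 26.0, 17.0, 11.0, 24.0, 0.0 m³/s; ΣQ_DR = 106.0 m³/s, peak = 26.0 m³/s.
Runoff depth d = ΣQ_DR·Δt / A = 106.0 × 900 / (19.1 km²) = 4.995 mm.
The 1-cm UH is the DRH scaled by (10 mm)/d, so U_p = 26.0 × 10/4.995 = 52.1 m³/s.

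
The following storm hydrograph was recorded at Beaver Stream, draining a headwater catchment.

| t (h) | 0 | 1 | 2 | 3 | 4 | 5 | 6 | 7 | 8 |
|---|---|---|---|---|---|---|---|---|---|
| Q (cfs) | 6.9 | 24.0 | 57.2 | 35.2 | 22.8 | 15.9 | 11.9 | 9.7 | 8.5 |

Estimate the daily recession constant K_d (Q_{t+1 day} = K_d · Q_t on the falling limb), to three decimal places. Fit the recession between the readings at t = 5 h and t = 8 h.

Between t = 5 h and t = 8 h the flow falls from 15.9 to 8.5 cfs over 3×1 h = 3 h.
Per-interval ratio K = (8.5/15.9)^(1/3) = 0.8116; K_d = K^(24/1) = 0.007.

K_d ≈ 0.007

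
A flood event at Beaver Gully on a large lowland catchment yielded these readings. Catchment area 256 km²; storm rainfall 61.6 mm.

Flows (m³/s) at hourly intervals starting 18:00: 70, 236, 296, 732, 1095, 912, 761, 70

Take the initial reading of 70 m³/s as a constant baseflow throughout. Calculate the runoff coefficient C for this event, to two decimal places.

C ≈ 0.82

ΣQ_DR = 3612 m³/s; V = ΣQ_DR·Δt = 1.300 × 10^7 m³.
Runoff depth d = V / A = 50.79 mm.
C = d / P = 50.79 / 61.6 = 0.82.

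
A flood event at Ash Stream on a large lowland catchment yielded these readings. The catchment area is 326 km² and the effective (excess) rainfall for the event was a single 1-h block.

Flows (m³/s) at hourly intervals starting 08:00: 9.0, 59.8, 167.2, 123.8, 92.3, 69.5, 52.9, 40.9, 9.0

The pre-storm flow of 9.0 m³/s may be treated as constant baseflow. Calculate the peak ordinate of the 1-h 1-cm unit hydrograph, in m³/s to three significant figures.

Direct runoff: 0.0, 50.8, 158.2, 114.8, 83.3, 60.5, 43.9, 31.9, 0.0 m³/s; ΣQ_DR = 543.4 m³/s, peak = 158.2 m³/s.
Runoff depth d = ΣQ_DR·Δt / A = 543.4 × 3600 / (326 km²) = 6.001 mm.
The 1-cm UH is the DRH scaled by (10 mm)/d, so U_p = 158.2 × 10/6.001 = 264 m³/s.

U_p ≈ 264 m³/s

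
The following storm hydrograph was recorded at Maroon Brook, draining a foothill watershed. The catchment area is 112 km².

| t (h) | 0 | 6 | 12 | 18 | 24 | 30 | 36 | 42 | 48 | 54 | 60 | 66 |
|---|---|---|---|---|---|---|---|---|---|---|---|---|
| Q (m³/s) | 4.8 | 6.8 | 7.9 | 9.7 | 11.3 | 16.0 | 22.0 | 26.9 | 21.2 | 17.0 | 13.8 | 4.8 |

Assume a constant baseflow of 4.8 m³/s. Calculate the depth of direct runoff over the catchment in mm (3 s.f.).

Direct runoff: 0.0, 2.0, 3.1, 4.9, 6.5, 11.2, 17.2, 22.1, 16.4, 12.2, 9.0, 0.0 m³/s; ΣQ_DR = 104.6 m³/s.
V = ΣQ_DR · Δt = 104.6 × 21600 s = 2.259 × 10^6 m³.
Over A = 112 km², depth = V / A = 20.2 mm.

d ≈ 20.2 mm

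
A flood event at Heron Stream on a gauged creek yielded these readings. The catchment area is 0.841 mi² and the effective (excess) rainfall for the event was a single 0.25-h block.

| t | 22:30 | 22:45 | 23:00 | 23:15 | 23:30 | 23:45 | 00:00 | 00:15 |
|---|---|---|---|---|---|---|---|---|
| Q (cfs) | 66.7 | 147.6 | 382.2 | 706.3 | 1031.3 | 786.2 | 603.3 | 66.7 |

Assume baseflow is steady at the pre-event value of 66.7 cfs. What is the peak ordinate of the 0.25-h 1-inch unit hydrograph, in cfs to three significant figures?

U_p ≈ 643 cfs

Direct runoff: 0.0, 80.9, 315.5, 639.6, 964.6, 719.5, 536.6, 0.0 cfs; ΣQ_DR = 3257 cfs, peak = 964.6 cfs.
Runoff depth d = ΣQ_DR·Δt / A = 3257 × 900 / (0.841 mi²) = 1.500 in.
The 1-inch UH is the DRH scaled by (1 in)/d, so U_p = 964.6 × 1/1.500 = 643 cfs.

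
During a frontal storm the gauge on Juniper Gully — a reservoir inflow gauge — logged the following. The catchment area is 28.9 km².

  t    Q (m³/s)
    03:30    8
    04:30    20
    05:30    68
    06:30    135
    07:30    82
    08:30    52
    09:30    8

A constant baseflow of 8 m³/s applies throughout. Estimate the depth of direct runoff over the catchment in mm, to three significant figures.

Direct runoff: 0.0, 12.0, 60.0, 127.0, 74.0, 44.0, 0.0 m³/s; ΣQ_DR = 317.0 m³/s.
V = ΣQ_DR · Δt = 317.0 × 3600 s = 1.141 × 10^6 m³.
Over A = 28.9 km², depth = V / A = 39.5 mm.

d ≈ 39.5 mm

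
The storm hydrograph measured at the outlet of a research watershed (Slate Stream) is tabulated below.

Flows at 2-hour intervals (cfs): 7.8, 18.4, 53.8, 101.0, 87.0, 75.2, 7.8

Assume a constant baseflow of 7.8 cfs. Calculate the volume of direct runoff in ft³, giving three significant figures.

V ≈ 2.13 × 10^6 ft³

Direct-runoff ordinates (Q − Q_b): 0.0, 10.6, 46.0, 93.2, 79.2, 67.4, 0.0 cfs.
ΣQ_DR = 296.4 cfs.
With Δt = 2 h = 7200 s, V = ΣQ_DR · Δt = 296.4 × 7200 = 2.13 × 10^6 ft³.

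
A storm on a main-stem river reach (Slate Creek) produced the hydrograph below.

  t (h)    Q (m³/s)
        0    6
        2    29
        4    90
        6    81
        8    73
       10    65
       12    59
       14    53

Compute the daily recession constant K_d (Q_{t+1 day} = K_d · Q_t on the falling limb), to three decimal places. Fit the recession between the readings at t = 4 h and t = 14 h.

K_d ≈ 0.281

Between t = 4 h and t = 14 h the flow falls from 90 to 53 m³/s over 5×2 h = 10 h.
Per-interval ratio K = (53/90)^(1/5) = 0.8995; K_d = K^(24/2) = 0.281.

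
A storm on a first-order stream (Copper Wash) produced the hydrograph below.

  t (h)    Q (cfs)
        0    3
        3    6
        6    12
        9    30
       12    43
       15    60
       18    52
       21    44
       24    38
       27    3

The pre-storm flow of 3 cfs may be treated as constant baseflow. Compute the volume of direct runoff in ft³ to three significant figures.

V ≈ 2.82 × 10^6 ft³

Direct-runoff ordinates (Q − Q_b): 0.0, 3.0, 9.0, 27.0, 40.0, 57.0, 49.0, 41.0, 35.0, 0.0 cfs.
ΣQ_DR = 261.0 cfs.
With Δt = 3 h = 10800 s, V = ΣQ_DR · Δt = 261.0 × 10800 = 2.82 × 10^6 ft³.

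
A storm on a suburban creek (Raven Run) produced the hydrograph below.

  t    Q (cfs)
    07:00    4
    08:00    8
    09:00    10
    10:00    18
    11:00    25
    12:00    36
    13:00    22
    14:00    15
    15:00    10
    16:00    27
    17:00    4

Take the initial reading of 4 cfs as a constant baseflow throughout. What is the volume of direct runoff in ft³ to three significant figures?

Direct-runoff ordinates (Q − Q_b): 0.0, 4.0, 6.0, 14.0, 21.0, 32.0, 18.0, 11.0, 6.0, 23.0, 0.0 cfs.
ΣQ_DR = 135.0 cfs.
With Δt = 1 h = 3600 s, V = ΣQ_DR · Δt = 135.0 × 3600 = 4.86 × 10^5 ft³.

V ≈ 4.86 × 10^5 ft³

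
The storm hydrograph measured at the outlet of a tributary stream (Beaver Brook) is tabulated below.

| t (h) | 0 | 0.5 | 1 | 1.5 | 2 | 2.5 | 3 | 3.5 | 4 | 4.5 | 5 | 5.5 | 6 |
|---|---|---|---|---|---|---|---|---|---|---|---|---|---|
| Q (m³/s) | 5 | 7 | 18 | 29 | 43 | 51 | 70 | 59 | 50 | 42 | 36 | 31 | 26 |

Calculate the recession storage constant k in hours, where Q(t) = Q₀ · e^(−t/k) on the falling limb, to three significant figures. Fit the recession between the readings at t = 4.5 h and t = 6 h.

On the falling limb, Q drops from 42 to 26 m³/s between t = 4.5 h and t = 6 h (Δt = 1.5 h).
k = −Δt / ln(Q₂/Q₁) = −1.5 / ln(26/42) = 3.13 h.

k ≈ 3.13 h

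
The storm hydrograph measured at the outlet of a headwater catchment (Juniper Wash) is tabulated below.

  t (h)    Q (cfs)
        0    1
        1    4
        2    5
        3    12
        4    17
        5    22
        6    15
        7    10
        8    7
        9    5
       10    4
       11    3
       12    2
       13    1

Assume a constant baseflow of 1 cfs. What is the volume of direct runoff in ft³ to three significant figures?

V ≈ 3.38 × 10^5 ft³

Direct-runoff ordinates (Q − Q_b): 0.0, 3.0, 4.0, 11.0, 16.0, 21.0, 14.0, 9.0, 6.0, 4.0, 3.0, 2.0, 1.0, 0.0 cfs.
ΣQ_DR = 94.00 cfs.
With Δt = 1 h = 3600 s, V = ΣQ_DR · Δt = 94.00 × 3600 = 3.38 × 10^5 ft³.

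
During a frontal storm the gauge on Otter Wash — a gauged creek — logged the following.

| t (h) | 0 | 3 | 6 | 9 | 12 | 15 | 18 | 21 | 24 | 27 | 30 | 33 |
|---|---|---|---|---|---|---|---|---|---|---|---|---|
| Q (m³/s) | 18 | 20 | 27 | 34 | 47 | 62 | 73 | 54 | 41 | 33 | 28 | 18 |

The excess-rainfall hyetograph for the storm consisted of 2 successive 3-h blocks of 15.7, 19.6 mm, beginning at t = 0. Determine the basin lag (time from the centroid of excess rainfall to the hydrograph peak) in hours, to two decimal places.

t_L ≈ 14.83 h

Centroid of excess rainfall: t_c = Σ P_i·t̄_i / ΣP_i = 3.1657 h (block centres at 1.5, 4.5 h).
Hydrograph peak occurs at t = 18 h, so basin lag t_L = 18 − 3.1657 = 14.83 h.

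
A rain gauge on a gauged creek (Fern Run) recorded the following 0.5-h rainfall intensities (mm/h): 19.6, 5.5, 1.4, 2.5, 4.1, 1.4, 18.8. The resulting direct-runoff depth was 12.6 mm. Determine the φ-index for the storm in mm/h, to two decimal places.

φ ≈ 6.60 mm/h

Only the 2 blocks with intensity above φ contribute runoff: 19.6, 18.8 mm/h.
Σ(I−φ)·Δt = d  ⇒  (19.6+18.8 − 2φ)·0.5 = 12.6
φ = (38.40 − 12.6/0.5) / 2 = 6.60 mm/h.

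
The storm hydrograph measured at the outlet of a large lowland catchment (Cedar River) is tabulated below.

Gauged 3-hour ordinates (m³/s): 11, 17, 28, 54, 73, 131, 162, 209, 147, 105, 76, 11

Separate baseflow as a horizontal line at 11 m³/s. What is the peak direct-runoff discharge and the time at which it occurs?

Subtracting baseflow gives direct-runoff ordinates: 0.0, 6.0, 17.0, 43.0, 62.0, 120.0, 151.0, 198.0, 136.0, 94.0, 65.0, 0.0 m³/s.
The maximum is 198.0 m³/s, occurring at the reading for t = 21 h.

Q_p = 198.0 m³/s at t = 21 h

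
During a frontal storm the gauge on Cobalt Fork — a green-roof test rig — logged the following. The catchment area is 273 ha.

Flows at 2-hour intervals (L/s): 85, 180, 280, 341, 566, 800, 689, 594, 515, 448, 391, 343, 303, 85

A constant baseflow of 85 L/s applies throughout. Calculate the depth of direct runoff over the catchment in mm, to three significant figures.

d ≈ 11.7 mm

Direct runoff: 0.0, 95.0, 195.0, 256.0, 481.0, 715.0, 604.0, 509.0, 430.0, 363.0, 306.0, 258.0, 218.0, 0.0 L/s; ΣQ_DR = 4430 L/s.
V = ΣQ_DR · Δt = 4430 × 7200 s = 3.190 × 10^7 L.
Over A = 273 ha, depth = V / A = 11.7 mm.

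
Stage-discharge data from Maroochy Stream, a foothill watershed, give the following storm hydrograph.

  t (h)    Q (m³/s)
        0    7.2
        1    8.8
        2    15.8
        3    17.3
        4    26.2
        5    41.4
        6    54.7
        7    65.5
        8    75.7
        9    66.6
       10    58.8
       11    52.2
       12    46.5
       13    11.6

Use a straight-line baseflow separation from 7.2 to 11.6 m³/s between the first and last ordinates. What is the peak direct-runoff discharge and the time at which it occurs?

Subtracting baseflow gives direct-runoff ordinates: 0.00, 1.26, 7.92, 9.08, 17.65, 32.51, 45.47, 55.93, 65.79, 56.35, 48.22, 41.28, 35.24, 0.00 m³/s.
The maximum is 65.79 m³/s, occurring at the reading for t = 8 h.

Q_p = 65.79 m³/s at t = 8 h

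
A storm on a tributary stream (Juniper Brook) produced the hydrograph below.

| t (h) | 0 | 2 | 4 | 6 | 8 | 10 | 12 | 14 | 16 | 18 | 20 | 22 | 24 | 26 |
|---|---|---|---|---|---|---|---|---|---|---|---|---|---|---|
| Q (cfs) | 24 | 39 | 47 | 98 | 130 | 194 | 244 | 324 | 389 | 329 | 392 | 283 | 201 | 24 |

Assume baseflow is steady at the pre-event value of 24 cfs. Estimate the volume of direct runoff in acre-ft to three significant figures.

V ≈ 394 acre-ft

Direct-runoff ordinates (Q − Q_b): 0.0, 15.0, 23.0, 74.0, 106.0, 170.0, 220.0, 300.0, 365.0, 305.0, 368.0, 259.0, 177.0, 0.0 cfs.
ΣQ_DR = 2382 cfs.
With Δt = 2 h = 7200 s, V = ΣQ_DR · Δt = 2382 × 7200 = 1.72 × 10^7 ft³ = 394 acre-ft.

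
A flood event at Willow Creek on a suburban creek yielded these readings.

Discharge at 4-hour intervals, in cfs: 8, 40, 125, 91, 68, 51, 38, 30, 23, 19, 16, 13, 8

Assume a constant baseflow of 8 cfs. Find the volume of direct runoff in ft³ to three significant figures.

Direct-runoff ordinates (Q − Q_b): 0.0, 32.0, 117.0, 83.0, 60.0, 43.0, 30.0, 22.0, 15.0, 11.0, 8.0, 5.0, 0.0 cfs.
ΣQ_DR = 426.0 cfs.
With Δt = 4 h = 14400 s, V = ΣQ_DR · Δt = 426.0 × 14400 = 6.13 × 10^6 ft³.

V ≈ 6.13 × 10^6 ft³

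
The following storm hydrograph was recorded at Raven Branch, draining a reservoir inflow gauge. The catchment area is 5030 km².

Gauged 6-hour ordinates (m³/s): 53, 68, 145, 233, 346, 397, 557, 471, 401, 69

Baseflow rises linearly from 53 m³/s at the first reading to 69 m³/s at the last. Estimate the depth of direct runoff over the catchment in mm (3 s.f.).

Direct runoff: 0.00, 13.22, 88.44, 174.67, 285.89, 335.11, 493.33, 405.56, 333.78, 0.00 m³/s; ΣQ_DR = 2130 m³/s.
V = ΣQ_DR · Δt = 2130 × 21600 s = 4.601 × 10^7 m³.
Over A = 5030 km², depth = V / A = 9.15 mm.

d ≈ 9.15 mm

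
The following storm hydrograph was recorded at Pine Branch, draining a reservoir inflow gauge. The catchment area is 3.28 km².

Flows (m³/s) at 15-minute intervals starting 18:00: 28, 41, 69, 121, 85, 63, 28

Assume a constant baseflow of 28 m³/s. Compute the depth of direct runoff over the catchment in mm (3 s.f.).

d ≈ 65.6 mm

Direct runoff: 0.0, 13.0, 41.0, 93.0, 57.0, 35.0, 0.0 m³/s; ΣQ_DR = 239.0 m³/s.
V = ΣQ_DR · Δt = 239.0 × 900 s = 2.151 × 10^5 m³.
Over A = 3.28 km², depth = V / A = 65.6 mm.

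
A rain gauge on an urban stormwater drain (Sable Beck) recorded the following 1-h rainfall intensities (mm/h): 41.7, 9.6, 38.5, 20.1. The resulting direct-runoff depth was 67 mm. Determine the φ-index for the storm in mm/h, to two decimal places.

Only the 3 blocks with intensity above φ contribute runoff: 41.7, 38.5, 20.1 mm/h.
Σ(I−φ)·Δt = d  ⇒  (41.7+38.5+20.1 − 3φ)·1 = 67
φ = (100.3 − 67/1) / 3 = 11.10 mm/h.

φ ≈ 11.10 mm/h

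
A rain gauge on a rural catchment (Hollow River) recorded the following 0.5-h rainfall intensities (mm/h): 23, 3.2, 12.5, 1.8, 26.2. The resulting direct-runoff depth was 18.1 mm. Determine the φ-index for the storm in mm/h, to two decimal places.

Only the 3 blocks with intensity above φ contribute runoff: 23, 12.5, 26.2 mm/h.
Σ(I−φ)·Δt = d  ⇒  (23+12.5+26.2 − 3φ)·0.5 = 18.1
φ = (61.70 − 18.1/0.5) / 3 = 8.50 mm/h.

φ ≈ 8.50 mm/h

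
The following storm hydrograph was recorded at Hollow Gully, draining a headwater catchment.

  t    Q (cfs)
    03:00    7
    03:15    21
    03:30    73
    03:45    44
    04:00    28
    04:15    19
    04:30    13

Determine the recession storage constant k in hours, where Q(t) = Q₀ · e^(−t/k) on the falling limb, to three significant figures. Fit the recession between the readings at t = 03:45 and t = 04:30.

On the falling limb, Q drops from 44 to 13 cfs between t = 03:45 and t = 04:30 (Δt = 0.75 h).
k = −Δt / ln(Q₂/Q₁) = −0.75 / ln(13/44) = 0.615 h.

k ≈ 0.615 h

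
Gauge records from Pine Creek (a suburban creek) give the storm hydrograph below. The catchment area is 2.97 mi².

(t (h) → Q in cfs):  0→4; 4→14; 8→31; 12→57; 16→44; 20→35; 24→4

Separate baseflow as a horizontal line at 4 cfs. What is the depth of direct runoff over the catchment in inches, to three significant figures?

Direct runoff: 0.0, 10.0, 27.0, 53.0, 40.0, 31.0, 0.0 cfs; ΣQ_DR = 161.0 cfs.
V = ΣQ_DR · Δt = 161.0 × 14400 s = 2.318 × 10^6 ft³.
Over A = 2.97 mi², depth = V / A = 0.336 in.

d ≈ 0.336 in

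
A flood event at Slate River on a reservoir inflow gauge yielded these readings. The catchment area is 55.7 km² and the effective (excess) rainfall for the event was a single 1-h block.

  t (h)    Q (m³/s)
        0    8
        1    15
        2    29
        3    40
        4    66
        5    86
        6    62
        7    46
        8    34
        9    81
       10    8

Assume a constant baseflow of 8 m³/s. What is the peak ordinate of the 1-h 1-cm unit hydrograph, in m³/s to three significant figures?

Direct runoff: 0.0, 7.0, 21.0, 32.0, 58.0, 78.0, 54.0, 38.0, 26.0, 73.0, 0.0 m³/s; ΣQ_DR = 387.0 m³/s, peak = 78.0 m³/s.
Runoff depth d = ΣQ_DR·Δt / A = 387.0 × 3600 / (55.7 km²) = 25.01 mm.
The 1-cm UH is the DRH scaled by (10 mm)/d, so U_p = 78.0 × 10/25.01 = 31.2 m³/s.

U_p ≈ 31.2 m³/s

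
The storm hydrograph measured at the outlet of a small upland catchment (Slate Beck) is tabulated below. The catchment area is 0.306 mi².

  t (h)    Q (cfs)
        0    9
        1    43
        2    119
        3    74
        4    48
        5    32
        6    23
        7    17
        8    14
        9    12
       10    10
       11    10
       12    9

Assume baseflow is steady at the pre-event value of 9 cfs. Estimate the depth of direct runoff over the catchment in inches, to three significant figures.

Direct runoff: 0.0, 34.0, 110.0, 65.0, 39.0, 23.0, 14.0, 8.0, 5.0, 3.0, 1.0, 1.0, 0.0 cfs; ΣQ_DR = 303.0 cfs.
V = ΣQ_DR · Δt = 303.0 × 3600 s = 1.091 × 10^6 ft³.
Over A = 0.306 mi², depth = V / A = 1.53 in.

d ≈ 1.53 in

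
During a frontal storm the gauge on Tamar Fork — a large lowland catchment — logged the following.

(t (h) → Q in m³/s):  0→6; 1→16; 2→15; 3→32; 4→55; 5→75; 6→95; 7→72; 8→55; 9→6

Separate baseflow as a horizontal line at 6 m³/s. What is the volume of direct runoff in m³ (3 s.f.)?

Direct-runoff ordinates (Q − Q_b): 0.0, 10.0, 9.0, 26.0, 49.0, 69.0, 89.0, 66.0, 49.0, 0.0 m³/s.
ΣQ_DR = 367.0 m³/s.
With Δt = 1 h = 3600 s, V = ΣQ_DR · Δt = 367.0 × 3600 = 1.32 × 10^6 m³.

V ≈ 1.32 × 10^6 m³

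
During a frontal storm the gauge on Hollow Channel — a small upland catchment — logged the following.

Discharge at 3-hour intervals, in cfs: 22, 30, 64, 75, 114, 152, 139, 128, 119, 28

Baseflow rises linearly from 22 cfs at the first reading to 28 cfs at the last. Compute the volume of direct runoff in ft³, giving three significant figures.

V ≈ 6.71 × 10^6 ft³

Direct-runoff ordinates (Q − Q_b): 0.00, 7.33, 40.67, 51.00, 89.33, 126.67, 113.00, 101.33, 91.67, 0.00 cfs.
ΣQ_DR = 621.0 cfs.
With Δt = 3 h = 10800 s, V = ΣQ_DR · Δt = 621.0 × 10800 = 6.71 × 10^6 ft³.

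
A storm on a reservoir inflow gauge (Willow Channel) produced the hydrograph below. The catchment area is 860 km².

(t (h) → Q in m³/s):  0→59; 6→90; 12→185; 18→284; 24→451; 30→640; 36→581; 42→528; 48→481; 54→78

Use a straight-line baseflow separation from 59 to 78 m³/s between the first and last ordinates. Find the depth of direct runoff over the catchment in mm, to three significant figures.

d ≈ 67.6 mm

Direct runoff: 0.00, 28.89, 121.78, 218.67, 383.56, 570.44, 509.33, 454.22, 405.11, 0.00 m³/s; ΣQ_DR = 2692 m³/s.
V = ΣQ_DR · Δt = 2692 × 21600 s = 5.815 × 10^7 m³.
Over A = 860 km², depth = V / A = 67.6 mm.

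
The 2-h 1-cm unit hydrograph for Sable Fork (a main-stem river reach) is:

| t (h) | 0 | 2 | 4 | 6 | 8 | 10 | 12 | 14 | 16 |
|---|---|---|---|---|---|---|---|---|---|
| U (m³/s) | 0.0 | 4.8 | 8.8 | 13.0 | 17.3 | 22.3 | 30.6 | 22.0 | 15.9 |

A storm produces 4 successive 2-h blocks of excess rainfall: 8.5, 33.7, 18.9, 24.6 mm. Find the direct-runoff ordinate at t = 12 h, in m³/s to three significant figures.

Q ≈ 166 m³/s

By discrete convolution, Q_j = Σ (P_i / 10 mm) · U_{j−i}.
At t = 12 h (j=6): Q = (8.5/10)·30.6 + (33.7/10)·22.3 + (18.9/10)·17.3 + (24.6/10)·13.0 = 166 m³/s.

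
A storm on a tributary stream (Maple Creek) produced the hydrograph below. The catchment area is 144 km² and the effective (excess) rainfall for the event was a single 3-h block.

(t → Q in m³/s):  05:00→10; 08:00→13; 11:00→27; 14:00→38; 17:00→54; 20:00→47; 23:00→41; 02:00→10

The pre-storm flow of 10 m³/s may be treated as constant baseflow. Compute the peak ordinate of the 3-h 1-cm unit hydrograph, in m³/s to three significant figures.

Direct runoff: 0.0, 3.0, 17.0, 28.0, 44.0, 37.0, 31.0, 0.0 m³/s; ΣQ_DR = 160.0 m³/s, peak = 44.0 m³/s.
Runoff depth d = ΣQ_DR·Δt / A = 160.0 × 10800 / (144 km²) = 12.00 mm.
The 1-cm UH is the DRH scaled by (10 mm)/d, so U_p = 44.0 × 10/12.00 = 36.7 m³/s.

U_p ≈ 36.7 m³/s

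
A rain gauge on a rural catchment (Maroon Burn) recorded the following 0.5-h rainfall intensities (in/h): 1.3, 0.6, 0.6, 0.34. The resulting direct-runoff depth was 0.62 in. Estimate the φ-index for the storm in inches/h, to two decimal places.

φ ≈ 0.42 in/h

Only the 3 blocks with intensity above φ contribute runoff: 1.3, 0.6, 0.6 in/h.
Σ(I−φ)·Δt = d  ⇒  (1.3+0.6+0.6 − 3φ)·0.5 = 0.62
φ = (2.500 − 0.62/0.5) / 3 = 0.42 in/h.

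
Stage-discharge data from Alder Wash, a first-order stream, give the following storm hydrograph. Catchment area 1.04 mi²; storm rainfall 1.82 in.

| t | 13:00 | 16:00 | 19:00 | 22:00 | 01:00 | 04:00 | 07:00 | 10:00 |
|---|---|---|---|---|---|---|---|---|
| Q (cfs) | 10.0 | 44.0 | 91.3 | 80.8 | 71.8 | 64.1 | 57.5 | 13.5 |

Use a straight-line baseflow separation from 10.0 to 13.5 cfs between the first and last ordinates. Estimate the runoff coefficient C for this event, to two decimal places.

C ≈ 0.83

ΣQ_DR = 339.0 cfs; V = ΣQ_DR·Δt = 3.661 × 10^6 ft³.
Runoff depth d = V / A = 1.515 in.
C = d / P = 1.515 / 1.82 = 0.83.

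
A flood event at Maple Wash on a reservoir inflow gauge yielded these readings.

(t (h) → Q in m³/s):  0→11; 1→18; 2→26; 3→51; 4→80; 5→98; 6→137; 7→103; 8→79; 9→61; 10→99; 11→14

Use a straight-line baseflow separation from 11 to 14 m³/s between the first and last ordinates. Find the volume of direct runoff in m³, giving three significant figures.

V ≈ 2.26 × 10^6 m³

Direct-runoff ordinates (Q − Q_b): 0.00, 6.73, 14.45, 39.18, 67.91, 85.64, 124.36, 90.09, 65.82, 47.55, 85.27, 0.00 m³/s.
ΣQ_DR = 627.0 m³/s.
With Δt = 1 h = 3600 s, V = ΣQ_DR · Δt = 627.0 × 3600 = 2.26 × 10^6 m³.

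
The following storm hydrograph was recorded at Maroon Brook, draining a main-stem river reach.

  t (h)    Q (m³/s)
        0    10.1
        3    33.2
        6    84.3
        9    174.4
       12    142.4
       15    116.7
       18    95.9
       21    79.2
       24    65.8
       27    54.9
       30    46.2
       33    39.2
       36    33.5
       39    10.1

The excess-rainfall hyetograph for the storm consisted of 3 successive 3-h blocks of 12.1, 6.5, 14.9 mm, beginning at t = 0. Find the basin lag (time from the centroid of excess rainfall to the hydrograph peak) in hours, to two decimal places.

Centroid of excess rainfall: t_c = Σ P_i·t̄_i / ΣP_i = 4.7507 h (block centres at 1.5, 4.5, 7.5 h).
Hydrograph peak occurs at t = 9 h, so basin lag t_L = 9 − 4.7507 = 4.25 h.

t_L ≈ 4.25 h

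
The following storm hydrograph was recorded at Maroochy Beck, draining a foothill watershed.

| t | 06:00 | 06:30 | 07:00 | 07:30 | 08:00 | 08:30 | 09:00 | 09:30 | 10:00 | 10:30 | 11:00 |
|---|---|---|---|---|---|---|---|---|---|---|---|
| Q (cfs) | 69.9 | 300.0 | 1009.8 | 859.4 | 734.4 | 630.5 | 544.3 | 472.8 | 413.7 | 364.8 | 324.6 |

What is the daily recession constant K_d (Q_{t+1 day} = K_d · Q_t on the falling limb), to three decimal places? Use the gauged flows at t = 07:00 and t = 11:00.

K_d ≈ 0.001

Between t = 07:00 and t = 11:00 the flow falls from 1009.8 to 324.6 cfs over 8×0.5 h = 4 h.
Per-interval ratio K = (324.6/1009.8)^(1/8) = 0.8677; K_d = K^(24/0.5) = 0.001.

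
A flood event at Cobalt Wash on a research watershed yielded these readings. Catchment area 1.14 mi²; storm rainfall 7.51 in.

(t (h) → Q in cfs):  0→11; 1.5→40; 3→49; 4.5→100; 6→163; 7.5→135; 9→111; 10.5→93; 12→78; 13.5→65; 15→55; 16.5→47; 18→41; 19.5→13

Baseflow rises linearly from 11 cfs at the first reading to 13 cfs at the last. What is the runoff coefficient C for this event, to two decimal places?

C ≈ 0.23

ΣQ_DR = 833.0 cfs; V = ΣQ_DR·Δt = 4.498 × 10^6 ft³.
Runoff depth d = V / A = 1.698 in.
C = d / P = 1.698 / 7.51 = 0.23.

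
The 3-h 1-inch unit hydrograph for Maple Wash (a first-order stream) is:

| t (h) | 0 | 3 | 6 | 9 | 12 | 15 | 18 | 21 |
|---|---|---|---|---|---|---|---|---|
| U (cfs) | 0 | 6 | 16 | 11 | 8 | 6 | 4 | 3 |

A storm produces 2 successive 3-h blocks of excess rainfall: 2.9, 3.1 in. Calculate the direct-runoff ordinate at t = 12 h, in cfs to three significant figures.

By discrete convolution, Q_j = Σ (P_i / 1 in) · U_{j−i}.
At t = 12 h (j=4): Q = (2.9/1)·8 + (3.1/1)·11 = 57.3 cfs.

Q ≈ 57.3 cfs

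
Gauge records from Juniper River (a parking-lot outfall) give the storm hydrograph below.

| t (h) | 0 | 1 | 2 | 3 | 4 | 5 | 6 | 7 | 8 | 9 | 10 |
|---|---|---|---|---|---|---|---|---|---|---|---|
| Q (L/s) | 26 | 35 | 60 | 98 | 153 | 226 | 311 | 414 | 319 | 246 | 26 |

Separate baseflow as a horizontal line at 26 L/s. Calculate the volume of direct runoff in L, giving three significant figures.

Direct-runoff ordinates (Q − Q_b): 0.0, 9.0, 34.0, 72.0, 127.0, 200.0, 285.0, 388.0, 293.0, 220.0, 0.0 L/s.
ΣQ_DR = 1628 L/s.
With Δt = 1 h = 3600 s, V = ΣQ_DR · Δt = 1628 × 3600 = 5.86 × 10^6 L.

V ≈ 5.86 × 10^6 L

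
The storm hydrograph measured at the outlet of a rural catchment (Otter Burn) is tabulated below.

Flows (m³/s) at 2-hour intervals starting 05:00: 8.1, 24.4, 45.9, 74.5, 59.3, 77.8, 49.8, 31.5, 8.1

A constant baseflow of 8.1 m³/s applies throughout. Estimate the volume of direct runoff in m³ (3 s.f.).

V ≈ 2.21 × 10^6 m³

Direct-runoff ordinates (Q − Q_b): 0.0, 16.3, 37.8, 66.4, 51.2, 69.7, 41.7, 23.4, 0.0 m³/s.
ΣQ_DR = 306.5 m³/s.
With Δt = 2 h = 7200 s, V = ΣQ_DR · Δt = 306.5 × 7200 = 2.21 × 10^6 m³.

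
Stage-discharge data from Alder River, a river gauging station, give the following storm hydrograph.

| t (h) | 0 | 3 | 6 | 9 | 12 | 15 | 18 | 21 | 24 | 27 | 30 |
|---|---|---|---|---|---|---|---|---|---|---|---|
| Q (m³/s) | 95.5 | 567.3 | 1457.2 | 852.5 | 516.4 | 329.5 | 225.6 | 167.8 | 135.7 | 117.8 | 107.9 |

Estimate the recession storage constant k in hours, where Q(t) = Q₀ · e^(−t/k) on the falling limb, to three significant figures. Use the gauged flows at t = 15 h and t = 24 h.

k ≈ 10.1 h

On the falling limb, Q drops from 329.5 to 135.7 m³/s between t = 15 h and t = 24 h (Δt = 9 h).
k = −Δt / ln(Q₂/Q₁) = −9 / ln(135.7/329.5) = 10.1 h.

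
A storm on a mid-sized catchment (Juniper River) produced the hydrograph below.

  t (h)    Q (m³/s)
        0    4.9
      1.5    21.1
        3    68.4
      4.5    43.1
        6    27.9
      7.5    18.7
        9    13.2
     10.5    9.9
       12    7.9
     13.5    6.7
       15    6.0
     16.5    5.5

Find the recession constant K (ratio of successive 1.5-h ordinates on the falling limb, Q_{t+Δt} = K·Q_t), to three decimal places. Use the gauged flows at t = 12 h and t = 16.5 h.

Using the recession-limb readings at t = 12 h and t = 16.5 h: Q falls from 7.9 to 5.5 m³/s over 3 intervals.
K = (Q₂/Q₁)^(1/3) = (5.5/7.9)^(1/3) = 0.886.

K ≈ 0.886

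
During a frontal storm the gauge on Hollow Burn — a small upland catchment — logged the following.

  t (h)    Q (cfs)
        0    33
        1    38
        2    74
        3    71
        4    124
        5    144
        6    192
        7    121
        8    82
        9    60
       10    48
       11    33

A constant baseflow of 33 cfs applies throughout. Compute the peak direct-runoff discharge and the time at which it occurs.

Subtracting baseflow gives direct-runoff ordinates: 0.0, 5.0, 41.0, 38.0, 91.0, 111.0, 159.0, 88.0, 49.0, 27.0, 15.0, 0.0 cfs.
The maximum is 159.0 cfs, occurring at the reading for t = 6 h.

Q_p = 159.0 cfs at t = 6 h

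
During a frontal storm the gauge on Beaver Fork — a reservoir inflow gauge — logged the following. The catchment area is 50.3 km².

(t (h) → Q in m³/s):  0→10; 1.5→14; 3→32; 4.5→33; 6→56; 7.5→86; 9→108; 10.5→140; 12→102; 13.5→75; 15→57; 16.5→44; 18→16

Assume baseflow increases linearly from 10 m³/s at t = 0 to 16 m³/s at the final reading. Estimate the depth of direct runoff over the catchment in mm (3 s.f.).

d ≈ 64.8 mm

Direct runoff: 0.00, 3.50, 21.00, 21.50, 44.00, 73.50, 95.00, 126.50, 88.00, 60.50, 42.00, 28.50, 0.00 m³/s; ΣQ_DR = 604.0 m³/s.
V = ΣQ_DR · Δt = 604.0 × 5400 s = 3.262 × 10^6 m³.
Over A = 50.3 km², depth = V / A = 64.8 mm.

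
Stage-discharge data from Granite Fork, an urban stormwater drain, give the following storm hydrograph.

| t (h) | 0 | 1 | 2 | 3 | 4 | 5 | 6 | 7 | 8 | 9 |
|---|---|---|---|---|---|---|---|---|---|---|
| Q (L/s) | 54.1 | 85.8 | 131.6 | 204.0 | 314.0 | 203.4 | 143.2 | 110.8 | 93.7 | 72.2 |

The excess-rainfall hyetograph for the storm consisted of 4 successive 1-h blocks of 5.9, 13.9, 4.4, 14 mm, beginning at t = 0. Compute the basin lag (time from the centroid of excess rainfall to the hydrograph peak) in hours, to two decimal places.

t_L ≈ 1.81 h

Centroid of excess rainfall: t_c = Σ P_i·t̄_i / ΣP_i = 2.1937 h (block centres at 0.5, 1.5, 2.5, 3.5 h).
Hydrograph peak occurs at t = 4 h, so basin lag t_L = 4 − 2.1937 = 1.81 h.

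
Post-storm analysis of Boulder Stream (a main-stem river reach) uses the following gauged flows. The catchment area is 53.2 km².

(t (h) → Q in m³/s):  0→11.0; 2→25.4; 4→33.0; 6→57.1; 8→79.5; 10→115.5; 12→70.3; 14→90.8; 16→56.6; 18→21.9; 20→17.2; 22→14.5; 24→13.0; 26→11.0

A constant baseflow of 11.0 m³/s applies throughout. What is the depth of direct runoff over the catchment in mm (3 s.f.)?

d ≈ 62.6 mm

Direct runoff: 0.0, 14.4, 22.0, 46.1, 68.5, 104.5, 59.3, 79.8, 45.6, 10.9, 6.2, 3.5, 2.0, 0.0 m³/s; ΣQ_DR = 462.8 m³/s.
V = ΣQ_DR · Δt = 462.8 × 7200 s = 3.332 × 10^6 m³.
Over A = 53.2 km², depth = V / A = 62.6 mm.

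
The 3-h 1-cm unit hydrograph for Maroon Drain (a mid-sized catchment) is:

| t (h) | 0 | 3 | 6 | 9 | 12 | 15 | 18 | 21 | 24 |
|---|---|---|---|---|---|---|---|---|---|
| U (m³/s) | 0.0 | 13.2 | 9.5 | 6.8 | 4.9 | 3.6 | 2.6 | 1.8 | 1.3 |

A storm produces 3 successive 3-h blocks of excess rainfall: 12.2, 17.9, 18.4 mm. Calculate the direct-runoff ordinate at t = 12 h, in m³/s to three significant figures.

By discrete convolution, Q_j = Σ (P_i / 10 mm) · U_{j−i}.
At t = 12 h (j=4): Q = (12.2/10)·4.9 + (17.9/10)·6.8 + (18.4/10)·9.5 = 35.6 m³/s.

Q ≈ 35.6 m³/s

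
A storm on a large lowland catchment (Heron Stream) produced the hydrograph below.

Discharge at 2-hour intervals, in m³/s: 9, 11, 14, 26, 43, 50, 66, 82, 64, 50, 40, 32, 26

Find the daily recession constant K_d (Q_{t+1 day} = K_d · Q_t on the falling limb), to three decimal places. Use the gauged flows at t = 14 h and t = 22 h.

Between t = 14 h and t = 22 h the flow falls from 82 to 32 m³/s over 4×2 h = 8 h.
Per-interval ratio K = (32/82)^(1/4) = 0.7904; K_d = K^(24/2) = 0.059.

K_d ≈ 0.059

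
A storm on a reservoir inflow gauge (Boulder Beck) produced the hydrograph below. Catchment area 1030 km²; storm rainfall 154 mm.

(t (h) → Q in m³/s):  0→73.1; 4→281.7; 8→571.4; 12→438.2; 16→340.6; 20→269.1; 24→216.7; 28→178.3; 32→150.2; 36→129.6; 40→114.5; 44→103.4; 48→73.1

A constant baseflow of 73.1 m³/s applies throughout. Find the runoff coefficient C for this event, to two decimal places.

ΣQ_DR = 1990 m³/s; V = ΣQ_DR·Δt = 2.865 × 10^7 m³.
Runoff depth d = V / A = 27.82 mm.
C = d / P = 27.82 / 154 = 0.18.

C ≈ 0.18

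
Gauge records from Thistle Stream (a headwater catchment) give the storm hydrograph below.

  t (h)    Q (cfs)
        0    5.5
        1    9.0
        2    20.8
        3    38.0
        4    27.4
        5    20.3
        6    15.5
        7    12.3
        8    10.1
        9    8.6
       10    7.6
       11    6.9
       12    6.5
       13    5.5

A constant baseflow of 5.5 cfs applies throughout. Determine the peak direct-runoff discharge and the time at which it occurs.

Q_p = 32.5 cfs at t = 3 h

Subtracting baseflow gives direct-runoff ordinates: 0.0, 3.5, 15.3, 32.5, 21.9, 14.8, 10.0, 6.8, 4.6, 3.1, 2.1, 1.4, 1.0, 0.0 cfs.
The maximum is 32.5 cfs, occurring at the reading for t = 3 h.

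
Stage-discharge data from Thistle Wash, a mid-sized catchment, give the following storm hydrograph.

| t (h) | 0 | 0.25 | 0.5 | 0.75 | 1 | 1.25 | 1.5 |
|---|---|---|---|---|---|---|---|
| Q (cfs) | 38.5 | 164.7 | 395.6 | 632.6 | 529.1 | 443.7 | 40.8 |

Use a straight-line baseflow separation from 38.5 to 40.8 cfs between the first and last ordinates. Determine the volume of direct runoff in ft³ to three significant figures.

V ≈ 1.77 × 10^6 ft³

Direct-runoff ordinates (Q − Q_b): 0.00, 125.82, 356.33, 592.95, 489.07, 403.28, 0.00 cfs.
ΣQ_DR = 1967 cfs.
With Δt = 0.25 h = 900 s, V = ΣQ_DR · Δt = 1967 × 900 = 1.77 × 10^6 ft³.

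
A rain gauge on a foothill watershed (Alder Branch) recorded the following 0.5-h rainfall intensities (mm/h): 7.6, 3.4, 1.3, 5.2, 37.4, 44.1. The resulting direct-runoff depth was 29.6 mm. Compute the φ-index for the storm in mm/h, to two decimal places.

Only the 2 blocks with intensity above φ contribute runoff: 37.4, 44.1 mm/h.
Σ(I−φ)·Δt = d  ⇒  (37.4+44.1 − 2φ)·0.5 = 29.6
φ = (81.50 − 29.6/0.5) / 2 = 11.15 mm/h.

φ ≈ 11.15 mm/h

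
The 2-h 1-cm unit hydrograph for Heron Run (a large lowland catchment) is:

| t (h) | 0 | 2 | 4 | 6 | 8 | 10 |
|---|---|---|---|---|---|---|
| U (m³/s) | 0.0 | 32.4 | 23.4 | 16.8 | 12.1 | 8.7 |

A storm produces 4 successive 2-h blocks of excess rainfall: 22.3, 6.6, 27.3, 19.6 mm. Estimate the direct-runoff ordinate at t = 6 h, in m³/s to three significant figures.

By discrete convolution, Q_j = Σ (P_i / 10 mm) · U_{j−i}.
At t = 6 h (j=3): Q = (22.3/10)·16.8 + (6.6/10)·23.4 + (27.3/10)·32.4 + (19.6/10)·0.0 = 141 m³/s.

Q ≈ 141 m³/s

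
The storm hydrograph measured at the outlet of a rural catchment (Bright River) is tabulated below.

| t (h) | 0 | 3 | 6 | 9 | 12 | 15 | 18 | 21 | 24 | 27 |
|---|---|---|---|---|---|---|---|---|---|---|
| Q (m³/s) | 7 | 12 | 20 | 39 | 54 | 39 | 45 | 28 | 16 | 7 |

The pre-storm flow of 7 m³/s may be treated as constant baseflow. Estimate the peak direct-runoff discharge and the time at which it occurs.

Q_p = 47.0 m³/s at t = 12 h

Subtracting baseflow gives direct-runoff ordinates: 0.0, 5.0, 13.0, 32.0, 47.0, 32.0, 38.0, 21.0, 9.0, 0.0 m³/s.
The maximum is 47.0 m³/s, occurring at the reading for t = 12 h.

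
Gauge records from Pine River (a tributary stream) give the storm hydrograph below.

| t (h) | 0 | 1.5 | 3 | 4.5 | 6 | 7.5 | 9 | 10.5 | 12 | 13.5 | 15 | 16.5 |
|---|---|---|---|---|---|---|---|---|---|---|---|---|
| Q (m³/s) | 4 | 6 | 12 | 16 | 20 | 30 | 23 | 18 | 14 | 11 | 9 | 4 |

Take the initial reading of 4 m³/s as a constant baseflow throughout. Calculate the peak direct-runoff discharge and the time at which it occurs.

Subtracting baseflow gives direct-runoff ordinates: 0.0, 2.0, 8.0, 12.0, 16.0, 26.0, 19.0, 14.0, 10.0, 7.0, 5.0, 0.0 m³/s.
The maximum is 26.0 m³/s, occurring at the reading for t = 7.5 h.

Q_p = 26.0 m³/s at t = 7.5 h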